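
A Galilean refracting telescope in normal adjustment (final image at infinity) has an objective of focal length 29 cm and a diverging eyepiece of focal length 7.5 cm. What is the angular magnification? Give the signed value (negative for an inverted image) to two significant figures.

M = -f_obj/f_eye = -29/(-7.5) = 3.867.

3.9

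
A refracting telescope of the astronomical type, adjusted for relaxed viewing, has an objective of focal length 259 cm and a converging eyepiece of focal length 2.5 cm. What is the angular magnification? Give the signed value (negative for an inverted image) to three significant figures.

-104

M = -f_obj/f_eye = -259/(2.5) = -103.600.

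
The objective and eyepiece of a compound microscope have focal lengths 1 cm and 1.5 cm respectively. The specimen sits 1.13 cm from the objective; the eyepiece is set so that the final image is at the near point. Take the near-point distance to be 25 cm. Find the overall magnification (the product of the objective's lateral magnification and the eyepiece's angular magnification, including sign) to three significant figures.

Objective: 1/d_i = 1/f_obj - 1/d_o = 1/1 - 1/1.13 = 0.11504 cm^-1, so d_i = 8.692 cm.
m_obj = -d_i/d_o = -8.692/1.13 = -7.692.
Eyepiece angular magnification (image at near point): M_eye = 1 + D/f_e = 1 + 25/1.5 = 17.667.
Overall M = m_obj x M_eye = (-7.692)(17.667) = -135.90.

-136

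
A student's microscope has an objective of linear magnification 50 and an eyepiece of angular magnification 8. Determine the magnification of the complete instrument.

The overall magnification of a compound microscope is the product of the objective and eyepiece magnifications:
M = M_obj x M_eye = 50 x 8 = 400.

400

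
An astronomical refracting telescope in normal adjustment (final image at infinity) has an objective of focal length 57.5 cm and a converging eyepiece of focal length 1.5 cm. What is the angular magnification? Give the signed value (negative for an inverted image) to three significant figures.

M = -f_obj/f_eye = -57.5/(1.5) = -38.333.

-38.3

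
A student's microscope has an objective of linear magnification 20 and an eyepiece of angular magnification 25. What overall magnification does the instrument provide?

500

The overall magnification of a compound microscope is the product of the objective and eyepiece magnifications:
M = M_obj x M_eye = 20 x 25 = 500.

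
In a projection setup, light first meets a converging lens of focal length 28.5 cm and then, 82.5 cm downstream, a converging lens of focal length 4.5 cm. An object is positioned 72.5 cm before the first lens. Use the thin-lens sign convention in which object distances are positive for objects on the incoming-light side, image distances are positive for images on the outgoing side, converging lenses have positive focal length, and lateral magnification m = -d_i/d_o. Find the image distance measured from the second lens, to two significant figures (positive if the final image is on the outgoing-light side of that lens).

Applying the thin-lens equation to the first lens, 1/28.5 = 1/72.5 + 1/d_i1, which gives d_i1 = 46.960 cm.
The intermediate image is 46.960 cm to the right of lens 1, so d_o2 = L - d_i1 = 82.5 - 46.960 = 35.540 cm.
Applying the thin-lens equation again with f_2 = 4.5 cm and d_o2 = 35.540 cm gives d_i2 = 5.152 cm.

5.2 cm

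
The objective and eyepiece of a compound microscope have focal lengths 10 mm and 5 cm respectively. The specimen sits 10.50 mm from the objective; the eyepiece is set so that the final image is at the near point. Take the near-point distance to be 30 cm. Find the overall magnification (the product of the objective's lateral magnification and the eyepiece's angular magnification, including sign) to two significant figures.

Convert to cm: f_obj = 10 mm = 1 cm; d_o = 10.50 mm = 1.05 cm.
Objective: 1/d_i = 1/f_obj - 1/d_o = 1/1 - 1/1.05 = 0.04762 cm^-1, so d_i = 21.000 cm.
m_obj = -d_i/d_o = -21.000/1.05 = -20.000.
Eyepiece angular magnification (image at near point): M_eye = 1 + D/f_e = 1 + 30/5 = 7.000.
Overall M = m_obj x M_eye = (-20.000)(7.000) = -140.00.

-140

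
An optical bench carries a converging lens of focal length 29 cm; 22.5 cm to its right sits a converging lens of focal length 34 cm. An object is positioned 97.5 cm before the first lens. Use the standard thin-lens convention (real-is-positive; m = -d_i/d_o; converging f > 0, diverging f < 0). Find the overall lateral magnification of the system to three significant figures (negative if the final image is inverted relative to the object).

Lens 1: 1/d_i1 = 1/f_1 - 1/d_o1 = 1/29 - 1/97.5 = 0.02423 cm^-1, so d_i1 = 41.277 cm.
m_1 = -(41.277)/97.5 = -0.4234.
Since 41.277 cm > 22.5 cm, the first image lies past the second lens and serves as a virtual object: d_o2 = L - d_i1 = -18.777 cm.
Lens 2: 1/d_i2 = 1/f_2 - 1/d_o2 = 1/34 - 1/(-18.777) = 0.08267 cm^-1, so d_i2 = 12.097 cm.
m_2 = -(12.097)/(-18.777) = 0.6442.
The system's lateral magnification is m_1 m_2 = (-0.4234)(0.6442) = -0.2727.

-0.273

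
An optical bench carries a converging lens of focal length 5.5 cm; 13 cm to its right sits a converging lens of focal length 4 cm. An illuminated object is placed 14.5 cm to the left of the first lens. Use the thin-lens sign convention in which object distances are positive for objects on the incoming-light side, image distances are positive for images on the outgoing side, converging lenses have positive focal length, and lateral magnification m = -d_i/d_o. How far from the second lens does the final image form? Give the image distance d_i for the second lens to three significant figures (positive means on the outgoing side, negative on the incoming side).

First lens: d_i1 = 1/(1/5.5 - 1/14.5) = 8.861 cm.
That image sits 4.139 cm in front of the second lens, so d_o2 = 4.139 cm.
Second lens: d_i2 = 1/(1/4 - 1/(4.139)) = 119.200 cm.

119 cm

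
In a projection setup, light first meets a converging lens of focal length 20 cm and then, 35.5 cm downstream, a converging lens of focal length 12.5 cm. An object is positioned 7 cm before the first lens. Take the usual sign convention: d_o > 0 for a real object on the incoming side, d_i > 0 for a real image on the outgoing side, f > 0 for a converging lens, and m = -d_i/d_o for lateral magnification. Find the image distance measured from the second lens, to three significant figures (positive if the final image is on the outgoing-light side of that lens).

Lens 1: 1/d_i1 = 1/f_1 - 1/d_o1 = 1/20 - 1/7 = -0.09286 cm^-1, so d_i1 = -10.769 cm.
With d_i1 < 0 the first image is virtual and lies on the object side; the object distance for lens 2 is d_o2 = 35.5 - (-10.769) = 46.269 cm.
Lens 2: 1/d_i2 = 1/f_2 - 1/d_o2 = 1/12.5 - 1/(46.269) = 0.05839 cm^-1, so d_i2 = 17.127 cm.

17.1 cm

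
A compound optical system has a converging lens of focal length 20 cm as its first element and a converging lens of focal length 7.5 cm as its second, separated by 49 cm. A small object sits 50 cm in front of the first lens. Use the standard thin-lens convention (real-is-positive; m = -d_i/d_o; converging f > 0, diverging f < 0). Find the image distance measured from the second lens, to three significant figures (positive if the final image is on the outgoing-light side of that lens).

14.4 cm

First lens: d_i1 = 1/(1/20 - 1/50) = 33.333 cm.
The intermediate image is 33.333 cm to the right of lens 1, so d_o2 = L - d_i1 = 49 - 33.333 = 15.667 cm.
Second lens: d_i2 = 1/(1/7.5 - 1/(15.667)) = 14.388 cm.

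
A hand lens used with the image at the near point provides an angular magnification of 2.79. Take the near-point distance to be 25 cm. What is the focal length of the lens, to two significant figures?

For the image at the near point, M = 1 + D/f.
f = D/(M - 1) = 25/(2.79 - 1) = 13.966 cm.

14 cm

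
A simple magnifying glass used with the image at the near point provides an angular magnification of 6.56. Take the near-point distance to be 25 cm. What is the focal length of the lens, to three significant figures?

For the image at the near point, M = 1 + D/f.
f = D/(M - 1) = 25/(6.56 - 1) = 4.496 cm.

4.50 cm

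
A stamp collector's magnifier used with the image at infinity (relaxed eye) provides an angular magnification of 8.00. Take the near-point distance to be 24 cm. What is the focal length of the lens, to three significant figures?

3.00 cm

For the image at infinity, M = D/f.
f = D/M = 24/8.0 = 3.000 cm.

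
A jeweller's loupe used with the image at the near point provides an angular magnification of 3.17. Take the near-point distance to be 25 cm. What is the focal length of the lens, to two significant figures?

For the image at the near point, M = 1 + D/f.
f = D/(M - 1) = 25/(3.17 - 1) = 11.521 cm.

12 cm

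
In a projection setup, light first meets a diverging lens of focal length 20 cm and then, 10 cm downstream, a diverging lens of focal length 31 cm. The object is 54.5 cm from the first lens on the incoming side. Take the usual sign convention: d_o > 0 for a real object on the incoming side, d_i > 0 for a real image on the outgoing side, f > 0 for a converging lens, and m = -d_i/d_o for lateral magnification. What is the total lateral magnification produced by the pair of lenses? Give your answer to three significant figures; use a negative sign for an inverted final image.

0.150

Lens 1: 1/d_i1 = 1/f_1 - 1/d_o1 = 1/(-20) - 1/54.5 = -0.06835 cm^-1, so d_i1 = -14.631 cm.
m_1 = -(-14.631)/54.5 = 0.2685.
With d_i1 < 0 the first image is virtual and lies on the object side; the object distance for lens 2 is d_o2 = 10 - (-14.631) = 24.631 cm.
Lens 2: 1/d_i2 = 1/f_2 - 1/d_o2 = 1/(-31) - 1/(24.631) = -0.07286 cm^-1, so d_i2 = -13.725 cm.
m_2 = -(-13.725)/(24.631) = 0.5572.
Overall magnification: m = m_1 m_2 = 0.1496.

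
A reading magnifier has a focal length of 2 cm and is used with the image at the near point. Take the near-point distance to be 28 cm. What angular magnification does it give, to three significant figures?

15.0

M = 1 + D/f = 1 + 28/2 = 15.000.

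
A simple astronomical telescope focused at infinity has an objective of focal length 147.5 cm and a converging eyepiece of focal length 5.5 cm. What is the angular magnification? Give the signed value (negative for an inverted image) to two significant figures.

-27

M = -f_obj/f_eye = -147.5/(5.5) = -26.818.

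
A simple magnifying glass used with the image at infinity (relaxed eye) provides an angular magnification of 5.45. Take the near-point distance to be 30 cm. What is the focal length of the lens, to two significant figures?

For the image at infinity, M = D/f.
f = D/M = 30/5.45 = 5.505 cm.

5.5 cm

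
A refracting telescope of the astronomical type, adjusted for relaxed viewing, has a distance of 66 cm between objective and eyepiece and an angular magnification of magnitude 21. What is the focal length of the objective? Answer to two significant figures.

In normal adjustment the tube length equals f_obj + f_eye and |M| = f_obj/f_eye.
So f_obj = 21 f_eye and 21 f_eye + f_eye = 66 cm, giving f_eye = 66/22 = 3.000 cm and f_obj = 63.000 cm.

63 cm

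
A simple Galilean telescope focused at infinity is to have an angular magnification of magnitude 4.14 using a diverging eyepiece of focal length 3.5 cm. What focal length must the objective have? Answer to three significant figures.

14.5 cm

|M| = f_obj/|f_eye|, so f_obj = |M| x |f_eye| = 4.14 x 3.5 = 14.490 cm.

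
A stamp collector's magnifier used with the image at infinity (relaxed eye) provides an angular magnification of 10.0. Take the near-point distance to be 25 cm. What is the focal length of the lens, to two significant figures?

2.5 cm

For the image at infinity, M = D/f.
f = D/M = 25/10.0 = 2.500 cm.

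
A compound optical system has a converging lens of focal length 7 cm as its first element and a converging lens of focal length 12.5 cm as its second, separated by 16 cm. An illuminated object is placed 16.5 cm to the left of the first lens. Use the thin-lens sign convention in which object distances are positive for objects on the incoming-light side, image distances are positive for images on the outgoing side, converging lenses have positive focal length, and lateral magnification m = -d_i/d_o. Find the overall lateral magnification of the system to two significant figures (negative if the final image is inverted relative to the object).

-1.1

Lens 1: 1/d_i1 = 1/f_1 - 1/d_o1 = 1/7 - 1/16.5 = 0.08225 cm^-1, so d_i1 = 12.158 cm.
m_1 = -(12.158)/16.5 = -0.7368.
Object distance for lens 2: d_o2 = 16 - 12.158 = 3.842 cm.
Lens 2: 1/d_i2 = 1/f_2 - 1/d_o2 = 1/12.5 - 1/(3.842) = -0.18027 cm^-1, so d_i2 = -5.547 cm.
m_2 = -(-5.547)/(3.842) = 1.4438.
Overall magnification: m = m_1 m_2 = -1.0638.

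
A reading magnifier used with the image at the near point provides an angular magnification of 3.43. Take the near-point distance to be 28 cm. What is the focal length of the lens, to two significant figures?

For the image at the near point, M = 1 + D/f.
f = D/(M - 1) = 28/(3.43 - 1) = 11.523 cm.

12 cm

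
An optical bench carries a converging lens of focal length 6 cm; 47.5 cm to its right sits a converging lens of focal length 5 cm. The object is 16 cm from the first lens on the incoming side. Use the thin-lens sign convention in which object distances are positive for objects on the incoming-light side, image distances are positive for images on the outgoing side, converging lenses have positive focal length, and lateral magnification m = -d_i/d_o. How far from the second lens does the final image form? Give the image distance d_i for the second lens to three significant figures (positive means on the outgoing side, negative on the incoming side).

First lens: d_i1 = 1/(1/6 - 1/16) = 9.600 cm.
Object distance for lens 2: d_o2 = 47.5 - 9.600 = 37.900 cm.
Second lens: d_i2 = 1/(1/5 - 1/(37.900)) = 5.760 cm.

5.76 cm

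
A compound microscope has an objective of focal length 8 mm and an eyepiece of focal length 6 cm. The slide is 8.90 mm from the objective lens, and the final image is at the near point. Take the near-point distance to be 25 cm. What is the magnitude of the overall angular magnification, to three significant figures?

Convert to cm: f_obj = 8 mm = 0.8 cm; d_o = 8.90 mm = 0.89 cm.
Objective: 1/d_i = 1/f_obj - 1/d_o = 1/0.8 - 1/0.89 = 0.12640 cm^-1, so d_i = 7.911 cm.
m_obj = -d_i/d_o = -7.911/0.89 = -8.889.
Eyepiece angular magnification (image at near point): M_eye = 1 + D/f_e = 1 + 25/6 = 5.167.
Overall M = m_obj x M_eye = (-8.889)(5.167) = -45.93.
|M| = 45.93.

45.9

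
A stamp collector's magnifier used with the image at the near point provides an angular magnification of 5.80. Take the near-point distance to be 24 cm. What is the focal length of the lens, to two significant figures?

5.0 cm

For the image at the near point, M = 1 + D/f.
f = D/(M - 1) = 24/(5.8 - 1) = 5.000 cm.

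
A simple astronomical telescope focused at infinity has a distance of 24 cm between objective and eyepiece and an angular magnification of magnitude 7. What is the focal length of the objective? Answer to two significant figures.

In normal adjustment the tube length equals f_obj + f_eye and |M| = f_obj/f_eye.
So f_obj = 7 f_eye and 7 f_eye + f_eye = 24 cm, giving f_eye = 24/8 = 3.000 cm and f_obj = 21.000 cm.

21 cm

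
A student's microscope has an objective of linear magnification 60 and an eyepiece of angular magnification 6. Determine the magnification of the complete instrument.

The overall magnification of a compound microscope is the product of the objective and eyepiece magnifications:
M = M_obj x M_eye = 60 x 6 = 360.

360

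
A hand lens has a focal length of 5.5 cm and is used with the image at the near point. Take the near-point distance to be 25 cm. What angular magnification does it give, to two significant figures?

5.5

M = 1 + D/f = 1 + 25/5.5 = 5.545.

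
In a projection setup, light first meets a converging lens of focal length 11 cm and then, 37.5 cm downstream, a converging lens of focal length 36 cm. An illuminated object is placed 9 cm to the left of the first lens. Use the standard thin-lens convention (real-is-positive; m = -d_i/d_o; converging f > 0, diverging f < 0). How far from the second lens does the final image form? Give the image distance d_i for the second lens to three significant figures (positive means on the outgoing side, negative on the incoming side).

Applying the thin-lens equation to the first lens, 1/11 = 1/9 + 1/d_i1, which gives d_i1 = -49.500 cm.
With d_i1 < 0 the first image is virtual and lies on the object side; the object distance for lens 2 is d_o2 = 37.5 - (-49.500) = 87.000 cm.
Applying the thin-lens equation again with f_2 = 36 cm and d_o2 = 87.000 cm gives d_i2 = 61.412 cm.

61.4 cm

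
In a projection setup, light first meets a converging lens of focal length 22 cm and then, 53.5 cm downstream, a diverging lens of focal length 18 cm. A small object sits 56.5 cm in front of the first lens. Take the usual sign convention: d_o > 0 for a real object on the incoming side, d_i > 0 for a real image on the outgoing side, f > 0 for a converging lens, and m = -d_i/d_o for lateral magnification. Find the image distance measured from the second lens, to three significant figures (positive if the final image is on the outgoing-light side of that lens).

Lens 1: 1/d_i1 = 1/f_1 - 1/d_o1 = 1/22 - 1/56.5 = 0.02776 cm^-1, so d_i1 = 36.029 cm.
That image sits 17.471 cm in front of the second lens, so d_o2 = 17.471 cm.
Lens 2: 1/d_i2 = 1/f_2 - 1/d_o2 = 1/(-18) - 1/(17.471) = -0.11279 cm^-1, so d_i2 = -8.866 cm.

-8.87 cm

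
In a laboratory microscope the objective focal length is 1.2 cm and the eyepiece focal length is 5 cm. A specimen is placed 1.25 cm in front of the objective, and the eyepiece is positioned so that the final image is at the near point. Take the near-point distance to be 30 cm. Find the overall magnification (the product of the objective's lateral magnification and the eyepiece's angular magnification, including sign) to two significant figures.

-170

Objective: 1/d_i = 1/f_obj - 1/d_o = 1/1.2 - 1/1.25 = 0.03333 cm^-1, so d_i = 30.000 cm.
m_obj = -d_i/d_o = -30.000/1.25 = -24.000.
Eyepiece angular magnification (image at near point): M_eye = 1 + D/f_e = 1 + 30/5 = 7.000.
Overall M = m_obj x M_eye = (-24.000)(7.000) = -168.00.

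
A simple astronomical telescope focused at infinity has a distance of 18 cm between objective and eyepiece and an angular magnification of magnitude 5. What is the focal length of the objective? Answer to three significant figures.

15.0 cm

In normal adjustment the tube length equals f_obj + f_eye and |M| = f_obj/f_eye.
So f_obj = 5 f_eye and 5 f_eye + f_eye = 18 cm, giving f_eye = 18/6 = 3.000 cm and f_obj = 15.000 cm.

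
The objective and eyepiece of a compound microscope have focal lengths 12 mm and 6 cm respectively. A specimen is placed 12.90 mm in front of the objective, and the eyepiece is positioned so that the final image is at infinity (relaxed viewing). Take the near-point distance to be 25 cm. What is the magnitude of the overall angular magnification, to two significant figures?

Convert to cm: f_obj = 12 mm = 1.2 cm; d_o = 12.90 mm = 1.29 cm.
Objective: 1/d_i = 1/f_obj - 1/d_o = 1/1.2 - 1/1.29 = 0.05814 cm^-1, so d_i = 17.200 cm.
m_obj = -d_i/d_o = -17.200/1.29 = -13.333.
Eyepiece angular magnification (image at infinity): M_eye = D/f_e = 25/6 = 4.167.
Overall M = m_obj x M_eye = (-13.333)(4.167) = -55.56.
|M| = 55.56.

56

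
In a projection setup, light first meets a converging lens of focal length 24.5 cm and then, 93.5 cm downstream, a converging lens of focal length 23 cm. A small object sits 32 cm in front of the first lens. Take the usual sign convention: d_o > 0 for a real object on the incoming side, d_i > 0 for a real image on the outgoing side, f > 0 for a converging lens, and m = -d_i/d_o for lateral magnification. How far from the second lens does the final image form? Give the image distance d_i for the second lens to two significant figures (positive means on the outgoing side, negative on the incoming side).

First lens: d_i1 = 1/(1/24.5 - 1/32) = 104.533 cm.
This image would form 104.533 cm past lens 1, i.e. 11.033 cm beyond lens 2, so it is a virtual object for lens 2: d_o2 = 93.5 - 104.533 = -11.033 cm.
Second lens: d_i2 = 1/(1/23 - 1/(-11.033)) = 7.456 cm.

7.5 cm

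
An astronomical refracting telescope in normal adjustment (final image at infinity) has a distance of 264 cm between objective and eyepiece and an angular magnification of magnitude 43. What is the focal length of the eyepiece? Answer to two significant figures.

6.0 cm

In normal adjustment the tube length equals f_obj + f_eye and |M| = f_obj/f_eye.
So f_obj = 43 f_eye and 43 f_eye + f_eye = 264 cm, giving f_eye = 264/44 = 6.000 cm and f_obj = 258.000 cm.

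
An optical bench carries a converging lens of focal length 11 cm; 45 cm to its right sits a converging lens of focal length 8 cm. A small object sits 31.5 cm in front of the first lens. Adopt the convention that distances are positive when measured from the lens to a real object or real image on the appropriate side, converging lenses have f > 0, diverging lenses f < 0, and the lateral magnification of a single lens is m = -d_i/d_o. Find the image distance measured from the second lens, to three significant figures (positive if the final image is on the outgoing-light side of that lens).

Lens 1: 1/d_i1 = 1/f_1 - 1/d_o1 = 1/11 - 1/31.5 = 0.05916 cm^-1, so d_i1 = 16.902 cm.
Object distance for lens 2: d_o2 = 45 - 16.902 = 28.098 cm.
Lens 2: 1/d_i2 = 1/f_2 - 1/d_o2 = 1/8 - 1/(28.098) = 0.08941 cm^-1, so d_i2 = 11.184 cm.

11.2 cm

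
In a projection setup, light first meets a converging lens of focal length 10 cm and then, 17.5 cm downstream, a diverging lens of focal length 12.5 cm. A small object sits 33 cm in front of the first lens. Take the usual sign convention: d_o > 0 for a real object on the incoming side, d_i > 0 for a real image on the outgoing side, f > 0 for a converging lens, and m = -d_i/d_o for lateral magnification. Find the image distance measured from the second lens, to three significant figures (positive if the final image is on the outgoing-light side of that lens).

Applying the thin-lens equation to the first lens, 1/10 = 1/33 + 1/d_i1, which gives d_i1 = 14.348 cm.
The intermediate image is 14.348 cm to the right of lens 1, so d_o2 = L - d_i1 = 17.5 - 14.348 = 3.152 cm.
Applying the thin-lens equation again with f_2 = -12.5 cm and d_o2 = 3.152 cm gives d_i2 = -2.517 cm.

-2.52 cm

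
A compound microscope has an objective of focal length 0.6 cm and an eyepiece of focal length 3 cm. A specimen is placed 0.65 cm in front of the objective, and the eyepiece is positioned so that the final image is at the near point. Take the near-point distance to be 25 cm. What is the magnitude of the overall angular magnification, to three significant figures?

112

Objective: 1/d_i = 1/f_obj - 1/d_o = 1/0.6 - 1/0.65 = 0.12821 cm^-1, so d_i = 7.800 cm.
m_obj = -d_i/d_o = -7.800/0.65 = -12.000.
Eyepiece angular magnification (image at near point): M_eye = 1 + D/f_e = 1 + 25/3 = 9.333.
Overall M = m_obj x M_eye = (-12.000)(9.333) = -112.00.
|M| = 112.00.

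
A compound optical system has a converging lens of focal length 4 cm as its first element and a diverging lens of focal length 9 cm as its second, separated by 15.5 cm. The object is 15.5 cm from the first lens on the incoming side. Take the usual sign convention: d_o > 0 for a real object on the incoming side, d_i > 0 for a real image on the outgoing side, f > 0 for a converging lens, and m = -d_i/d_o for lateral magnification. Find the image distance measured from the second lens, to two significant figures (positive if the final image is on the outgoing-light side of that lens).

First lens: d_i1 = 1/(1/4 - 1/15.5) = 5.391 cm.
Object distance for lens 2: d_o2 = 15.5 - 5.391 = 10.109 cm.
Second lens: d_i2 = 1/(1/(-9) - 1/(10.109)) = -4.761 cm.

-4.8 cm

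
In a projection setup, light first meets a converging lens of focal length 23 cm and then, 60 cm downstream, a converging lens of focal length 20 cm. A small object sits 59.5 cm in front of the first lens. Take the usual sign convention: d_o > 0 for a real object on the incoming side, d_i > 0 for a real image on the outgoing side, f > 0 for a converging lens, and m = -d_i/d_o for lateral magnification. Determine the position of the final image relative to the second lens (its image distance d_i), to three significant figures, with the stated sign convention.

Lens 1: 1/d_i1 = 1/f_1 - 1/d_o1 = 1/23 - 1/59.5 = 0.02667 cm^-1, so d_i1 = 37.493 cm.
That image sits 22.507 cm in front of the second lens, so d_o2 = 22.507 cm.
Lens 2: 1/d_i2 = 1/f_2 - 1/d_o2 = 1/20 - 1/(22.507) = 0.00557 cm^-1, so d_i2 = 179.563 cm.

180 cm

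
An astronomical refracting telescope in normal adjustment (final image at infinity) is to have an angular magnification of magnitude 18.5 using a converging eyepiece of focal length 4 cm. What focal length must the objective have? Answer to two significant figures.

|M| = f_obj/|f_eye|, so f_obj = |M| x |f_eye| = 18.5 x 4 = 74.000 cm.

74 cm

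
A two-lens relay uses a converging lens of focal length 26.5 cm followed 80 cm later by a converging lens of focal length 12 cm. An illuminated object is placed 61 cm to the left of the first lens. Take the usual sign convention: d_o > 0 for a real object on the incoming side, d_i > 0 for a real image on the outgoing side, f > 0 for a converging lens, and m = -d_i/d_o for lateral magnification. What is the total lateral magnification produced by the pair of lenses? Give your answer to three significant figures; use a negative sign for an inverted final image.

First lens: d_i1 = 1/(1/26.5 - 1/61) = 46.855 cm.
m_1 = -(46.855)/61 = -0.7681.
Object distance for lens 2: d_o2 = 80 - 46.855 = 33.145 cm.
Second lens: d_i2 = 1/(1/12 - 1/(33.145)) = 18.810 cm.
m_2 = -(18.810)/(33.145) = -0.5675.
Total m = m_1 x m_2 = (-0.7681)(-0.5675) = 0.4359.

0.436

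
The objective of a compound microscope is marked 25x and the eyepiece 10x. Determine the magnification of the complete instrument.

250

The overall magnification of a compound microscope is the product of the objective and eyepiece magnifications:
M = M_obj x M_eye = 25 x 10 = 250.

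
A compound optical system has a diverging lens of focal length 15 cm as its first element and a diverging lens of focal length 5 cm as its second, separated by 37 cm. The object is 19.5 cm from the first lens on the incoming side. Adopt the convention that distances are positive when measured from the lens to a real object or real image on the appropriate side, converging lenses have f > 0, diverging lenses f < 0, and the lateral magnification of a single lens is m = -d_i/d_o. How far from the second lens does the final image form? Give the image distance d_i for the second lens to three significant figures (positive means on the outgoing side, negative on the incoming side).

-4.50 cm

Lens 1: 1/d_i1 = 1/f_1 - 1/d_o1 = 1/(-15) - 1/19.5 = -0.11795 cm^-1, so d_i1 = -8.478 cm.
The intermediate image is virtual, 8.478 cm to the left of lens 1, so d_o2 = L - d_i1 = 37 - (-8.478) = 45.478 cm.
Lens 2: 1/d_i2 = 1/f_2 - 1/d_o2 = 1/(-5) - 1/(45.478) = -0.22199 cm^-1, so d_i2 = -4.505 cm.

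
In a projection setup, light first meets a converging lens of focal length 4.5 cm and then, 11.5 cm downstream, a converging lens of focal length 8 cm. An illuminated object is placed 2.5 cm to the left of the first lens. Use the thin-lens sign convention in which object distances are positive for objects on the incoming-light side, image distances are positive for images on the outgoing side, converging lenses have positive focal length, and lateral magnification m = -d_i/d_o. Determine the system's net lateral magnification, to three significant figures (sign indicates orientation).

Lens 1: 1/d_i1 = 1/f_1 - 1/d_o1 = 1/4.5 - 1/2.5 = -0.17778 cm^-1, so d_i1 = -5.625 cm.
m_1 = -(-5.625)/2.5 = 2.2500.
The intermediate image is virtual, 5.625 cm to the left of lens 1, so d_o2 = L - d_i1 = 11.5 - (-5.625) = 17.125 cm.
Lens 2: 1/d_i2 = 1/f_2 - 1/d_o2 = 1/8 - 1/(17.125) = 0.06661 cm^-1, so d_i2 = 15.014 cm.
m_2 = -(15.014)/(17.125) = -0.8767.
Total m = m_1 x m_2 = (2.2500)(-0.8767) = -1.9726.

-1.97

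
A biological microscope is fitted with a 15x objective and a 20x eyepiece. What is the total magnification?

300

The overall magnification of a compound microscope is the product of the objective and eyepiece magnifications:
M = M_obj x M_eye = 15 x 20 = 300.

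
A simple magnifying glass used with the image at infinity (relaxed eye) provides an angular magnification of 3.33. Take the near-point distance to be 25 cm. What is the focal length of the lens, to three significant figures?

7.51 cm

For the image at infinity, M = D/f.
f = D/M = 25/3.33 = 7.508 cm.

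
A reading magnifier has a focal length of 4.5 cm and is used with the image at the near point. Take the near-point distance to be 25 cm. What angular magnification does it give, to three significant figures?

M = 1 + D/f = 1 + 25/4.5 = 6.556.

6.56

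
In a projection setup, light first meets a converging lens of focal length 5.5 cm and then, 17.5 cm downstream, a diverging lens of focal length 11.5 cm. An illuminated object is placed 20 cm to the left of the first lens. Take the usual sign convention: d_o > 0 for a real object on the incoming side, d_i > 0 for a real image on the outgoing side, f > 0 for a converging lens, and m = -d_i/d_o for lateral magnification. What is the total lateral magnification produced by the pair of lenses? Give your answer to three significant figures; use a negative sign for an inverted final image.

-0.204

First lens: d_i1 = 1/(1/5.5 - 1/20) = 7.586 cm.
m_1 = -(7.586)/20 = -0.3793.
Object distance for lens 2: d_o2 = 17.5 - 7.586 = 9.914 cm.
Second lens: d_i2 = 1/(1/(-11.5) - 1/(9.914)) = -5.324 cm.
m_2 = -(-5.324)/(9.914) = 0.5370.
Total m = m_1 x m_2 = (-0.3793)(0.5370) = -0.2037.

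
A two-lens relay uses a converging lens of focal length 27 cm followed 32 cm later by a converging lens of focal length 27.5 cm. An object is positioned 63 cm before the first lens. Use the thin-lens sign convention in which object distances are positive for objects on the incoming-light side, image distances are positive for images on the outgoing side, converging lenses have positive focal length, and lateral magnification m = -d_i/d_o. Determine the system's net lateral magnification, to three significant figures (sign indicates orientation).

Applying the thin-lens equation to the first lens, 1/27 = 1/63 + 1/d_i1, which gives d_i1 = 47.250 cm.
Its lateral magnification is m_1 = -d_i1/d_o1 = -(47.250)/63 = -0.7500.
This image would form 47.250 cm past lens 1, i.e. 15.250 cm beyond lens 2, so it is a virtual object for lens 2: d_o2 = 32 - 47.250 = -15.250 cm.
Applying the thin-lens equation again with f_2 = 27.5 cm and d_o2 = -15.250 cm gives d_i2 = 9.810 cm.
m_2 = -(9.810)/(-15.250) = 0.6433.
The system's lateral magnification is m_1 m_2 = (-0.7500)(0.6433) = -0.4825.

-0.482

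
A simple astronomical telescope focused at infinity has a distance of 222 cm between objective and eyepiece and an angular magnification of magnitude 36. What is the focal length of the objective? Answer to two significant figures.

In normal adjustment the tube length equals f_obj + f_eye and |M| = f_obj/f_eye.
So f_obj = 36 f_eye and 36 f_eye + f_eye = 222 cm, giving f_eye = 222/37 = 6.000 cm and f_obj = 216.000 cm.

220 cm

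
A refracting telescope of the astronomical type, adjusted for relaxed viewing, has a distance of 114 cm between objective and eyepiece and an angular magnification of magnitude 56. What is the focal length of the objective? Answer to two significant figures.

In normal adjustment the tube length equals f_obj + f_eye and |M| = f_obj/f_eye.
So f_obj = 56 f_eye and 56 f_eye + f_eye = 114 cm, giving f_eye = 114/57 = 2.000 cm and f_obj = 112.000 cm.

110 cm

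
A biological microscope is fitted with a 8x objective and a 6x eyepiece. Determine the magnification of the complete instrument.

48

The overall magnification of a compound microscope is the product of the objective and eyepiece magnifications:
M = M_obj x M_eye = 8 x 6 = 48.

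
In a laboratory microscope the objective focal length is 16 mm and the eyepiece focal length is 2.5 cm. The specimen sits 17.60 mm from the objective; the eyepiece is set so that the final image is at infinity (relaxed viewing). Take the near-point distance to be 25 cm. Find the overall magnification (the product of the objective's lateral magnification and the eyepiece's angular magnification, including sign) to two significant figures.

Convert to cm: f_obj = 16 mm = 1.6 cm; d_o = 17.60 mm = 1.76 cm.
Objective: 1/d_i = 1/f_obj - 1/d_o = 1/1.6 - 1/1.76 = 0.05682 cm^-1, so d_i = 17.600 cm.
m_obj = -d_i/d_o = -17.600/1.76 = -10.000.
Eyepiece angular magnification (image at infinity): M_eye = D/f_e = 25/2.5 = 10.000.
Overall M = m_obj x M_eye = (-10.000)(10.000) = -100.00.

-100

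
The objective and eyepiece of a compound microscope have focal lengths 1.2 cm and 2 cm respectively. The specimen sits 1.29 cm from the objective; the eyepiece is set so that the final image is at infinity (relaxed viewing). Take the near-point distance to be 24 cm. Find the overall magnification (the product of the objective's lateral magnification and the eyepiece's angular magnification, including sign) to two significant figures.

Objective: 1/d_i = 1/f_obj - 1/d_o = 1/1.2 - 1/1.29 = 0.05814 cm^-1, so d_i = 17.200 cm.
m_obj = -d_i/d_o = -17.200/1.29 = -13.333.
Eyepiece angular magnification (image at infinity): M_eye = D/f_e = 24/2 = 12.000.
Overall M = m_obj x M_eye = (-13.333)(12.000) = -160.00.

-160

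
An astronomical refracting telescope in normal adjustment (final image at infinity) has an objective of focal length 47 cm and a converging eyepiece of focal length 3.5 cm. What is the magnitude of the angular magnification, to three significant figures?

|M| = f_obj/|f_eye| = 47/3.5 = 13.429.

13.4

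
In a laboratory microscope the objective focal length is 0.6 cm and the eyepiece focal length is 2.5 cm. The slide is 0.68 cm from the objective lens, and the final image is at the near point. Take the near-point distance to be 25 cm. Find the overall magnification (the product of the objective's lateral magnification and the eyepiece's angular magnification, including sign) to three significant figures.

-82.5

Objective: 1/d_i = 1/f_obj - 1/d_o = 1/0.6 - 1/0.68 = 0.19608 cm^-1, so d_i = 5.100 cm.
m_obj = -d_i/d_o = -5.100/0.68 = -7.500.
Eyepiece angular magnification (image at near point): M_eye = 1 + D/f_e = 1 + 25/2.5 = 11.000.
Overall M = m_obj x M_eye = (-7.500)(11.000) = -82.50.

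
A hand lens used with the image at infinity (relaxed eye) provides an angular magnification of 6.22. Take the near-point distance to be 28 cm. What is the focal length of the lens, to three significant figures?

4.50 cm

For the image at infinity, M = D/f.
f = D/M = 28/6.22 = 4.502 cm.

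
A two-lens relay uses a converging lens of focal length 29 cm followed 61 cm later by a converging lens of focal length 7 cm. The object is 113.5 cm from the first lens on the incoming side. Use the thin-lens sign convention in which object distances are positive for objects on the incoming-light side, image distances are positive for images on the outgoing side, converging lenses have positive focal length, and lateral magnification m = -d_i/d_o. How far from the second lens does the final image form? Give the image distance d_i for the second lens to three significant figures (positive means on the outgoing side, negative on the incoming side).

Applying the thin-lens equation to the first lens, 1/29 = 1/113.5 + 1/d_i1, which gives d_i1 = 38.953 cm.
That image sits 22.047 cm in front of the second lens, so d_o2 = 22.047 cm.
Applying the thin-lens equation again with f_2 = 7 cm and d_o2 = 22.047 cm gives d_i2 = 10.256 cm.

10.3 cm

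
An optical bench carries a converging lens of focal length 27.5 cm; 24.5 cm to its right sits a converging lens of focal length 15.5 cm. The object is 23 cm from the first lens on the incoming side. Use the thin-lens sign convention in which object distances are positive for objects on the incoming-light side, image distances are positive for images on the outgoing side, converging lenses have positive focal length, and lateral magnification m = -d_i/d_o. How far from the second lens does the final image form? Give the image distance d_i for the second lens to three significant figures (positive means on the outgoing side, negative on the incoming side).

17.1 cm

Applying the thin-lens equation to the first lens, 1/27.5 = 1/23 + 1/d_i1, which gives d_i1 = -140.556 cm.
The intermediate image is virtual, 140.556 cm to the left of lens 1, so d_o2 = L - d_i1 = 24.5 - (-140.556) = 165.056 cm.
Applying the thin-lens equation again with f_2 = 15.5 cm and d_o2 = 165.056 cm gives d_i2 = 17.106 cm.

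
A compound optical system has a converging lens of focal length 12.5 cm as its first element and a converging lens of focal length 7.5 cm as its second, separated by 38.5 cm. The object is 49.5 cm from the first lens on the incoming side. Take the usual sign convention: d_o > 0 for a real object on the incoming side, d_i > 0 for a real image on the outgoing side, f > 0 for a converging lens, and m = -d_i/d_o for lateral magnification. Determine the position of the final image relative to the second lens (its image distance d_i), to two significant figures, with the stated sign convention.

Applying the thin-lens equation to the first lens, 1/12.5 = 1/49.5 + 1/d_i1, which gives d_i1 = 16.723 cm.
The intermediate image is 16.723 cm to the right of lens 1, so d_o2 = L - d_i1 = 38.5 - 16.723 = 21.777 cm.
Applying the thin-lens equation again with f_2 = 7.5 cm and d_o2 = 21.777 cm gives d_i2 = 11.440 cm.

11 cm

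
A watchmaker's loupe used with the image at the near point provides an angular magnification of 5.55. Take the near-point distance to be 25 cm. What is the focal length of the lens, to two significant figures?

For the image at the near point, M = 1 + D/f.
f = D/(M - 1) = 25/(5.55 - 1) = 5.495 cm.

5.5 cm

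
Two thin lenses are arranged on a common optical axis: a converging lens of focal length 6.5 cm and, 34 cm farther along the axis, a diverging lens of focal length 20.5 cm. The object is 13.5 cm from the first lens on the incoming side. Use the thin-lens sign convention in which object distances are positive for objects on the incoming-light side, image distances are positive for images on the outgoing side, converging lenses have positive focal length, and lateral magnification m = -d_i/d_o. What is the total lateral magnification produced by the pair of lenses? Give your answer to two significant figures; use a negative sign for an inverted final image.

Applying the thin-lens equation to the first lens, 1/6.5 = 1/13.5 + 1/d_i1, which gives d_i1 = 12.536 cm.
Its lateral magnification is m_1 = -d_i1/d_o1 = -(12.536)/13.5 = -0.9286.
That image sits 21.464 cm in front of the second lens, so d_o2 = 21.464 cm.
Applying the thin-lens equation again with f_2 = -20.5 cm and d_o2 = 21.464 cm gives d_i2 = -10.486 cm.
m_2 = -(-10.486)/(21.464) = 0.4885.
The system's lateral magnification is m_1 m_2 = (-0.9286)(0.4885) = -0.4536.

-0.45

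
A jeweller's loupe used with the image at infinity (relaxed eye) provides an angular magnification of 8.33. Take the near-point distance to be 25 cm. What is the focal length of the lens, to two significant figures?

3.0 cm

For the image at infinity, M = D/f.
f = D/M = 25/8.33 = 3.001 cm.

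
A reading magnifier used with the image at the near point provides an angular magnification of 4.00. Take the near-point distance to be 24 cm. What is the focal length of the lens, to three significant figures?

For the image at the near point, M = 1 + D/f.
f = D/(M - 1) = 24/(4.0 - 1) = 8.000 cm.

8.00 cm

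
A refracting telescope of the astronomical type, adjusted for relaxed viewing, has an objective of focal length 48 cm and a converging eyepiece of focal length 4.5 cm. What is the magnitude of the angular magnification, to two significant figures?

|M| = f_obj/|f_eye| = 48/4.5 = 10.667.

11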